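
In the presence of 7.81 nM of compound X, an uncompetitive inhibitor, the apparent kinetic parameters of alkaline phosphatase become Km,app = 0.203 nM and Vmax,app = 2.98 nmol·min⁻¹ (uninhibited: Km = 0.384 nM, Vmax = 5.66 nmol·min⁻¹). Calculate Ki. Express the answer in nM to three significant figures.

Uncompetitive: Vmax,app = Vmax/α (and Km,app = Km/α) with α = 1 + [I]/Ki.
α = Vmax/Vmax,app = 5.66/2.98 = 1.899.
Since α = 1 + [I]/Ki, [I]/Ki = 1.899 − 1 = 0.8993 and Ki = 7.81/0.8993 = 8.68 nM.

8.68 nM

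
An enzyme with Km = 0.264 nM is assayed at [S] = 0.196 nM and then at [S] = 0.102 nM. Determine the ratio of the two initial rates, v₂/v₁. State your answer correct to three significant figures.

The fractional saturations are [S]/(Km+[S]) = 0.196/0.4600 = 0.4261 and 0.102/0.3660 = 0.2787.
v₂/v₁ is just their ratio: 0.2787/0.4261 = 0.654.

0.654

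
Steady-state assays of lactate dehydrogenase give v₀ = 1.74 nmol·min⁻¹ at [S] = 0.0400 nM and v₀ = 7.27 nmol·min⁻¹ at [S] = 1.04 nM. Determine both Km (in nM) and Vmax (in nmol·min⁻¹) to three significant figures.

Km = 0.151 nM; Vmax = 8.33 nmol·min⁻¹

From v = Vmax[S]/(Km+[S]), each point gives Vmax = v(Km+[S])/[S].
Equating: 1.74(Km+0.0400)/0.0400 = 7.27(Km+1.04)/1.04.
43.50·Km + 1.74 = 6.990·Km + 7.27, so (43.50 − 6.990)·Km = 7.27 − 1.74.
Km = 5.530/36.51 = 0.151 nM; then Vmax = 1.74(0.151+0.0400)/0.0400 = 8.33 nmol·min⁻¹.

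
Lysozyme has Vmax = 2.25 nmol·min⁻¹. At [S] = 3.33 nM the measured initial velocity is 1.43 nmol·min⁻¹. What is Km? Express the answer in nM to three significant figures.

v/Vmax = 1.43/2.25 = 0.6356 = [S]/(Km+[S]).
So Km + [S] = [S]/0.6356 = 5.240 nM, giving Km = 5.240 − 3.33 = 1.91 nM.

1.91 nM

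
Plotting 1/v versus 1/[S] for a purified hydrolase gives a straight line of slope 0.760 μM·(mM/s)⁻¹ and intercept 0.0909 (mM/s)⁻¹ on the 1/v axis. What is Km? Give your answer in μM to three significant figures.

8.36 μM

y-intercept = 1/Vmax ⇒ Vmax = 11.0 mM/s; slope = Km/Vmax ⇒ Km = slope × Vmax.
Km = 0.760 × 11.0 = 8.36 μM.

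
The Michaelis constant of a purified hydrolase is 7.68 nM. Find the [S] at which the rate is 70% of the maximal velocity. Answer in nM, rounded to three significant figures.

17.9 nM

v/Vmax = [S]/(Km+[S]) = 0.7, so [S] = Km·0.7/(1 − 0.7) = 7.68 × 2.333.
[S] = 17.9 nM.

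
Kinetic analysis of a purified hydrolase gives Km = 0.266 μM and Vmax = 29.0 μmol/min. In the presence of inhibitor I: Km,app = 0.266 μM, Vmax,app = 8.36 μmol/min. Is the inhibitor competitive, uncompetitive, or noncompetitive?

noncompetitive

Vmax decreases (29.0 → 8.36 μmol/min) while Km is unchanged — pure noncompetitive inhibition.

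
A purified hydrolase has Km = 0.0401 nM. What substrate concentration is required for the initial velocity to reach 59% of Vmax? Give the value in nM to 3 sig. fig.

0.0577 nM

v/Vmax = [S]/(Km+[S]) = 0.59, so [S] = Km·0.59/(1 − 0.59) = 0.0401 × 1.439.
[S] = 0.0577 nM.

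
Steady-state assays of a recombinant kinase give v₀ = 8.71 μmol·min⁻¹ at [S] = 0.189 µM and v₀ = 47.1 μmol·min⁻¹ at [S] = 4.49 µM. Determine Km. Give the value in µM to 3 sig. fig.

In reciprocal form, 1/v = (Km/Vmax)·(1/[S]) + 1/Vmax. The two points give (1/[S], 1/v) = (5.291, 0.1148) and (0.2227, 0.02123).
Slope = (0.1148 − 0.02123)/(5.291 − 0.2227) = 0.01846; intercept = 0.1148 − 0.01846×5.291 = 0.01712.
Vmax = 1/intercept = 58.4 μmol·min⁻¹; Km = slope × Vmax = 0.01846 × 58.4 = 1.08 µM.

1.08 µM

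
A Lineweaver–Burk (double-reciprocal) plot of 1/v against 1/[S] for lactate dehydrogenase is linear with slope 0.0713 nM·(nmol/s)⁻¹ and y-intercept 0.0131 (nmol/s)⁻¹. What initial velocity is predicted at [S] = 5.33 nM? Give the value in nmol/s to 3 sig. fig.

The y-intercept is 1/Vmax, so Vmax = 1/0.0131 = 76.3 nmol/s.
The slope is Km/Vmax, so Km = 0.0713 × 76.3 = 5.44 nM.
Then v = 76.3 × 5.33/(5.44 + 5.33) = 37.8 nmol/s.

37.8 nmol/s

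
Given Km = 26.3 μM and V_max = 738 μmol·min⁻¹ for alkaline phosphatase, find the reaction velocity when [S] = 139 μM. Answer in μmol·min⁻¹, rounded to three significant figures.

v = Vmax·[S]/(Km + [S]) = 738 × 139 / (26.3 + 139)
  = 102600 / 165.3 = 621 μmol·min⁻¹.

621 μmol·min⁻¹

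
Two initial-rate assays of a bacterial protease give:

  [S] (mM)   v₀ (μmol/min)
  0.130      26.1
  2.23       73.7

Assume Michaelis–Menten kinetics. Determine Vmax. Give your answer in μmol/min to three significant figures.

83.1 μmol/min

In reciprocal form, 1/v = (Km/Vmax)·(1/[S]) + 1/Vmax. The two points give (1/[S], 1/v) = (7.692, 0.03831) and (0.4484, 0.01357).
Slope = (0.03831 − 0.01357)/(7.692 − 0.4484) = 0.003416; intercept = 0.03831 − 0.003416×7.692 = 0.01204.
Vmax = 1/intercept = 83.1 μmol/min; Km = slope × Vmax = 0.003416 × 83.1 = 0.284 mM.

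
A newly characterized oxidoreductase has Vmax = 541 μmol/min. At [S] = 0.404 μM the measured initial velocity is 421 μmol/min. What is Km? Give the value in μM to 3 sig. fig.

0.115 μM

v/Vmax = 421/541 = 0.7782 = [S]/(Km+[S]).
So Km + [S] = [S]/0.7782 = 0.5192 μM, giving Km = 0.5192 − 0.404 = 0.115 μM.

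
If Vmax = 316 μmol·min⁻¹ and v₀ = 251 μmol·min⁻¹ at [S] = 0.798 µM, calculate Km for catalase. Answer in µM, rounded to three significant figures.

v/Vmax = 251/316 = 0.7943 = [S]/(Km+[S]).
So Km + [S] = [S]/0.7943 = 1.005 µM, giving Km = 1.005 − 0.798 = 0.207 µM.

0.207 µM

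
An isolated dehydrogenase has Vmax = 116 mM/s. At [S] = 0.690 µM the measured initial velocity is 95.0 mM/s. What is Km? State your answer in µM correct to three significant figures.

0.153 µM

From v = Vmax[S]/(Km+[S]), Km = [S](Vmax − v)/v.
Km = 0.690 × (116 − 95.0) / 95.0 = 14.49/95.0 = 0.153 µM.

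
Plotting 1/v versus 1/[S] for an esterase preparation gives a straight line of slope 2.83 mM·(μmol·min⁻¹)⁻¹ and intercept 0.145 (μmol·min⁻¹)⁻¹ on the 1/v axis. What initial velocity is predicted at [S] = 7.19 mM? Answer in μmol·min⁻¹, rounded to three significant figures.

1.86 μmol·min⁻¹

The y-intercept is 1/Vmax, so Vmax = 1/0.145 = 6.90 μmol·min⁻¹.
The slope is Km/Vmax, so Km = 2.83 × 6.90 = 19.5 mM.
Then v = 6.90 × 7.19/(19.5 + 7.19) = 1.86 μmol·min⁻¹.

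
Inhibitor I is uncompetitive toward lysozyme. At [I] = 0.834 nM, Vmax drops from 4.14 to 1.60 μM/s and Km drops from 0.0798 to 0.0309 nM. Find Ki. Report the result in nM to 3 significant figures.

0.525 nM

Uncompetitive: Vmax,app = Vmax/α (and Km,app = Km/α) with α = 1 + [I]/Ki.
α = Vmax/Vmax,app = 4.14/1.60 = 2.587.
Ki = [I]/(α − 1) = 0.834/1.587 = 0.525 nM.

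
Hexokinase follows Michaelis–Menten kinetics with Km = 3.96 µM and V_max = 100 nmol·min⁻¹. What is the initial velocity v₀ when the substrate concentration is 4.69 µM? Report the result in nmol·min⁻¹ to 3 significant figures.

54.2 nmol·min⁻¹

[S]/(Km+[S]) = 4.69/8.650 = 0.5422, the fractional saturation.
v = 0.5422 × Vmax = 0.5422 × 100 = 54.2 nmol·min⁻¹.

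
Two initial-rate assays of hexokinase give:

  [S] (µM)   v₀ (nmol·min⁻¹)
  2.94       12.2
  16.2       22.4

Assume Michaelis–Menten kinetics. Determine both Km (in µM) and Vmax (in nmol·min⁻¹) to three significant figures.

In reciprocal form, 1/v = (Km/Vmax)·(1/[S]) + 1/Vmax. The two points give (1/[S], 1/v) = (0.3401, 0.08197) and (0.06173, 0.04464).
Slope = (0.08197 − 0.04464)/(0.3401 − 0.06173) = 0.1341; intercept = 0.08197 − 0.1341×0.3401 = 0.03637.
Vmax = 1/intercept = 27.5 nmol·min⁻¹; Km = slope × Vmax = 0.1341 × 27.5 = 3.69 µM.

Km = 3.69 µM; Vmax = 27.5 nmol·min⁻¹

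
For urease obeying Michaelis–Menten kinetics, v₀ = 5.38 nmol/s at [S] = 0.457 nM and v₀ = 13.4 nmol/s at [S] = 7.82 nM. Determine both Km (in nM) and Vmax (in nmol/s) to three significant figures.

Km = 0.797 nM; Vmax = 14.8 nmol/s

From v = Vmax[S]/(Km+[S]), each point gives Vmax = v(Km+[S])/[S].
Equating: 5.38(Km+0.457)/0.457 = 13.4(Km+7.82)/7.82.
11.77·Km + 5.38 = 1.714·Km + 13.4, so (11.77 − 1.714)·Km = 13.4 − 5.38.
Km = 8.020/10.06 = 0.797 nM; then Vmax = 5.38(0.797+0.457)/0.457 = 14.8 nmol/s.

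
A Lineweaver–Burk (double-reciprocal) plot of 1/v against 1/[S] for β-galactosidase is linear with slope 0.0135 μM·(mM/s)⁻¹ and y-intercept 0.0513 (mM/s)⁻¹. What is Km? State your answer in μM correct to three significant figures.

y-intercept = 1/Vmax ⇒ Vmax = 19.5 mM/s; slope = Km/Vmax ⇒ Km = slope × Vmax.
Km = 0.0135 × 19.5 = 0.263 μM.

0.263 μM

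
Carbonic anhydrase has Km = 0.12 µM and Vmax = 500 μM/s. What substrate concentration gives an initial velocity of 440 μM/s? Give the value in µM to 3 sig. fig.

The required fractional saturation is v/Vmax = 440/500 = 0.8800.
Then [S]/(Km+[S]) = 0.8800 ⇒ [S] = 0.12 × 0.8800/(1 − 0.8800) = 0.880 µM.

0.880 µM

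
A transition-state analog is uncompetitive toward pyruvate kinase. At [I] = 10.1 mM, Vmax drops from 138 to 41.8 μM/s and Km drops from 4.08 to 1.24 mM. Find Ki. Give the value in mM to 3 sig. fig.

4.39 mM

Uncompetitive: Vmax,app = Vmax/α (and Km,app = Km/α) with α = 1 + [I]/Ki.
α = Vmax/Vmax,app = 138/41.8 = 3.301.
Since α = 1 + [I]/Ki, [I]/Ki = 3.301 − 1 = 2.301 and Ki = 10.1/2.301 = 4.39 mM.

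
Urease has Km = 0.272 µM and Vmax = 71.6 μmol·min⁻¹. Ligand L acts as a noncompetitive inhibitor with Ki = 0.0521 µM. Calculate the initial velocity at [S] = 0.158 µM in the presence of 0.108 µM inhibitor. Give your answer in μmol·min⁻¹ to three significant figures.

8.56 μmol·min⁻¹

With α = 1 + [I]/Ki = 1 + 0.108/0.0521 = 3.073, the noncompetitive rate law is v = (Vmax/α)·[S] / (Km + [S]).
v = (71.6/3.073)×0.158 / (0.272 + 0.158) = 3.681/0.4300 = 8.56 μmol·min⁻¹.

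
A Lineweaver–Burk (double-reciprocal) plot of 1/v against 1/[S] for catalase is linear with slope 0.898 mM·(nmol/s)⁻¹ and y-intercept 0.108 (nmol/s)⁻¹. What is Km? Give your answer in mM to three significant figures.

y-intercept = 1/Vmax ⇒ Vmax = 9.26 nmol/s; slope = Km/Vmax ⇒ Km = slope × Vmax.
Km = 0.898 × 9.26 = 8.31 mM.

8.31 mM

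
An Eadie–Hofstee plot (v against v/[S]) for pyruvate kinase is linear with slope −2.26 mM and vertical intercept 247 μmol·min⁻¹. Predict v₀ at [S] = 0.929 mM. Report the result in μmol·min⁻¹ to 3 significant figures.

72.0 μmol·min⁻¹

In the Eadie–Hofstee form v = Vmax − Km·(v/[S]), the slope is −Km and the intercept is Vmax, so Km = 2.26 mM and Vmax = 247 μmol·min⁻¹.
v = 247 × 0.929/(2.26 + 0.929) = 72.0 μmol·min⁻¹.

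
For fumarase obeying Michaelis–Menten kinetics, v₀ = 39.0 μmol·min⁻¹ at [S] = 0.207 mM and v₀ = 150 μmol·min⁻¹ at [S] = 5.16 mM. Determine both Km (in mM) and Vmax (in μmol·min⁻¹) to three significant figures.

In reciprocal form, 1/v = (Km/Vmax)·(1/[S]) + 1/Vmax. The two points give (1/[S], 1/v) = (4.831, 0.02564) and (0.1938, 0.006667).
Slope = (0.02564 − 0.006667)/(4.831 − 0.1938) = 0.004092; intercept = 0.02564 − 0.004092×4.831 = 0.005874.
Vmax = 1/intercept = 170 μmol·min⁻¹; Km = slope × Vmax = 0.004092 × 170 = 0.697 mM.

Km = 0.697 mM; Vmax = 170 μmol·min⁻¹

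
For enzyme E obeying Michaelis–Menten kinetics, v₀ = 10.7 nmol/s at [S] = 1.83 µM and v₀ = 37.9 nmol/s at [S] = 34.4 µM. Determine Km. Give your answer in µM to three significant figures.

From v = Vmax[S]/(Km+[S]), each point gives Vmax = v(Km+[S])/[S].
Equating: 10.7(Km+1.83)/1.83 = 37.9(Km+34.4)/34.4.
5.847·Km + 10.7 = 1.102·Km + 37.9, so (5.847 − 1.102)·Km = 37.9 − 10.7.
Km = 27.20/4.745 = 5.73 µM; then Vmax = 10.7(5.73+1.83)/1.83 = 44.2 nmol/s.

5.73 µM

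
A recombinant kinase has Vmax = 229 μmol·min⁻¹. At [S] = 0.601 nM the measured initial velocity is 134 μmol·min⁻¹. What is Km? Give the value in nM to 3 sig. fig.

0.426 nM

v/Vmax = 134/229 = 0.5852 = [S]/(Km+[S]).
So Km + [S] = [S]/0.5852 = 1.027 nM, giving Km = 1.027 − 0.601 = 0.426 nM.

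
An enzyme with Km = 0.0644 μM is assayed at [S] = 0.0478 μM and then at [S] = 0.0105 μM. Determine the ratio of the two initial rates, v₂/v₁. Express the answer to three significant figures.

Since Vmax cancels, v₂/v₁ = [S]₂(Km+[S]₁) / [S]₁(Km+[S]₂).
= 0.0105×(0.0644+0.0478) / (0.0478×(0.0644+0.0105)) = 0.001178/0.003580 = 0.329.

0.329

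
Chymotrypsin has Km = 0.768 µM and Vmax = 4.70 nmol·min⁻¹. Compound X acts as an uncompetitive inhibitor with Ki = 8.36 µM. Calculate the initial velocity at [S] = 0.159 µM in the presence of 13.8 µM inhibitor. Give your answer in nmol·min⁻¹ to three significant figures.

With α = 1 + [I]/Ki = 1 + 13.8/8.36 = 2.651, the uncompetitive rate law is v = (Vmax/α)·[S] / (Km/α + [S]).
v = (4.70/2.651)×0.159 / (0.768/2.651 + 0.159) = 0.2819/0.4487 = 0.628 nmol·min⁻¹.

0.628 nmol·min⁻¹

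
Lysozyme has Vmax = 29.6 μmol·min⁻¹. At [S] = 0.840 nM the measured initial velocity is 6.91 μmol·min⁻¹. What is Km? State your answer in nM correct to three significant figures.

2.76 nM

v/Vmax = 6.91/29.6 = 0.2334 = [S]/(Km+[S]).
So Km + [S] = [S]/0.2334 = 3.598 nM, giving Km = 3.598 − 0.840 = 2.76 nM.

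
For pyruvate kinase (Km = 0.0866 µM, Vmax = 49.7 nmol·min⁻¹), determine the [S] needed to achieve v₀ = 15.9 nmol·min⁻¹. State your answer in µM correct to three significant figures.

0.0407 µM

Rearranging v = Vmax[S]/(Km+[S]) gives [S] = Km·v/(Vmax − v).
[S] = 0.0866 × 15.9 / (49.7 − 15.9) = 1.377/33.80 = 0.0407 µM.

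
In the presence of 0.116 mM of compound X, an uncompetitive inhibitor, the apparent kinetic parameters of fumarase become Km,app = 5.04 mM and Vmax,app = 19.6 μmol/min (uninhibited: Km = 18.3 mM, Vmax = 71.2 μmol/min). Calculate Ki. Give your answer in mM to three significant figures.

0.0441 mM

Uncompetitive: Vmax,app = Vmax/α (and Km,app = Km/α) with α = 1 + [I]/Ki.
α = Vmax/Vmax,app = 71.2/19.6 = 3.633.
Since α = 1 + [I]/Ki, [I]/Ki = 3.633 − 1 = 2.633 and Ki = 0.116/2.633 = 0.0441 mM.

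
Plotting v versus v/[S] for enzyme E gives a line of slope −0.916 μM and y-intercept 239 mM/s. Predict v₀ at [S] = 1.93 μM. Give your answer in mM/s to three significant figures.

In the Eadie–Hofstee form v = Vmax − Km·(v/[S]), the slope is −Km and the intercept is Vmax, so Km = 0.916 μM and Vmax = 239 mM/s.
v = 239 × 1.93/(0.916 + 1.93) = 162 mM/s.

162 mM/s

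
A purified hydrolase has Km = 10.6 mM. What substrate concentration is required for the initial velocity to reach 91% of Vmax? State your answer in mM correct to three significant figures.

107 mM

v/Vmax = [S]/(Km+[S]) = 0.91, so [S] = Km·0.91/(1 − 0.91) = 10.6 × 10.11.
[S] = 107 mM.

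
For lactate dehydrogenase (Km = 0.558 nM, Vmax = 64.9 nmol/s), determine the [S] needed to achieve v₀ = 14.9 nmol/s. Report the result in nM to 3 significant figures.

The required fractional saturation is v/Vmax = 14.9/64.9 = 0.2296.
Then [S]/(Km+[S]) = 0.2296 ⇒ [S] = 0.558 × 0.2296/(1 − 0.2296) = 0.166 nM.

0.166 nM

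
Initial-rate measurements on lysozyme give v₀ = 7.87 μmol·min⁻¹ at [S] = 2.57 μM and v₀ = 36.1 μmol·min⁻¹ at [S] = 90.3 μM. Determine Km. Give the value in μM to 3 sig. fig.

10.6 μM

In reciprocal form, 1/v = (Km/Vmax)·(1/[S]) + 1/Vmax. The two points give (1/[S], 1/v) = (0.3891, 0.1271) and (0.01107, 0.02770).
Slope = (0.1271 − 0.02770)/(0.3891 − 0.01107) = 0.2628; intercept = 0.1271 − 0.2628×0.3891 = 0.02479.
Vmax = 1/intercept = 40.3 μmol·min⁻¹; Km = slope × Vmax = 0.2628 × 40.3 = 10.6 μM.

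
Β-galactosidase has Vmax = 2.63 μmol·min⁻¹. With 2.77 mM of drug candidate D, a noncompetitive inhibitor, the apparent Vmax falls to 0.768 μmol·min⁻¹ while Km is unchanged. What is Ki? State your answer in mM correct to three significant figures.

Noncompetitive: Vmax,app = Vmax/α with α = 1 + [I]/Ki.
α = Vmax/Vmax,app = 2.63/0.768 = 3.424.
Ki = [I]/(α − 1) = 2.77/2.424 = 1.14 mM.

1.14 mM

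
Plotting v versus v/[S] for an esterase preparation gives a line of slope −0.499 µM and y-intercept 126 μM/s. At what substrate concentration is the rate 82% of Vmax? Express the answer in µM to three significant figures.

2.27 µM

The Eadie–Hofstee slope gives Km = 0.499 µM (slope = −Km).
v/Vmax = [S]/(Km+[S]) = 0.82 ⇒ [S] = Km·0.82/(1−0.82) = 0.499 × 4.556 = 2.27 µM.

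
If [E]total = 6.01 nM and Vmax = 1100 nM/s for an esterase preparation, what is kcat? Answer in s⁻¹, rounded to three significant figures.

183 s⁻¹

kcat = Vmax/[E]total = 1100 nM/s / 6.01 nM = 183 s⁻¹.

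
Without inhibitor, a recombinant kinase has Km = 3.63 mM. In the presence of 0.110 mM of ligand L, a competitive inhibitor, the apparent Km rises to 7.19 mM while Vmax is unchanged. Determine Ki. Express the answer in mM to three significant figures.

0.112 mM

Competitive: Km,app = α·Km with α = 1 + [I]/Ki.
α = Km,app/Km = 7.19/3.63 = 1.981.
Ki = [I]/(α − 1) = 0.110/0.9807 = 0.112 mM.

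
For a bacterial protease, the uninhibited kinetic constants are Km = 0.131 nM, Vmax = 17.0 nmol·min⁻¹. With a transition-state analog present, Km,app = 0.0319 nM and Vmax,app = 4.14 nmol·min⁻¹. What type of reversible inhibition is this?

uncompetitive

Both Km and Vmax decrease by the same factor (~4.11-fold) — characteristic of uncompetitive inhibition.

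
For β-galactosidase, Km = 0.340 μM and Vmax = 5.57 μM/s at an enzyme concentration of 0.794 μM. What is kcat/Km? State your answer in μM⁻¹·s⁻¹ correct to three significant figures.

20.6 μM⁻¹·s⁻¹

kcat = Vmax/[E]total = 5.57/0.794 = 7.02 s⁻¹.
kcat/Km = 7.02/0.340 = 20.6 μM⁻¹·s⁻¹.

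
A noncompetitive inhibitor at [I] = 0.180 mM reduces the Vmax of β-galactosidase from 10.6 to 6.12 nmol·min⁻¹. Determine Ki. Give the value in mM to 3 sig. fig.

0.246 mM

Noncompetitive: Vmax,app = Vmax/α with α = 1 + [I]/Ki.
α = Vmax/Vmax,app = 10.6/6.12 = 1.732.
Since α = 1 + [I]/Ki, [I]/Ki = 1.732 − 1 = 0.7320 and Ki = 0.180/0.7320 = 0.246 mM.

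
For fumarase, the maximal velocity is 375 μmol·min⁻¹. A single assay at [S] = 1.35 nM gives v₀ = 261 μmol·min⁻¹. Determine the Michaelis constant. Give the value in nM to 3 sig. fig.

0.590 nM

From v = Vmax[S]/(Km+[S]), Km = [S](Vmax − v)/v.
Km = 1.35 × (375 − 261) / 261 = 153.9/261 = 0.590 nM.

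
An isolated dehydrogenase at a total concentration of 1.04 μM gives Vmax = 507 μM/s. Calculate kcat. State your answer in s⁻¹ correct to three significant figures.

488 s⁻¹

kcat = Vmax/[E]total = 507 μM/s / 1.04 μM = 488 s⁻¹.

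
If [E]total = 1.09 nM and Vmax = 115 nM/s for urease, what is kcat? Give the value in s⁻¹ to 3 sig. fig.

106 s⁻¹

kcat = Vmax/[E]total = 115 nM/s / 1.09 nM = 106 s⁻¹.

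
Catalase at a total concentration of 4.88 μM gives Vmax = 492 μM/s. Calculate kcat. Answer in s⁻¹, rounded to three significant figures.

101 s⁻¹

kcat = Vmax/[E]total = 492 μM/s / 4.88 μM = 101 s⁻¹.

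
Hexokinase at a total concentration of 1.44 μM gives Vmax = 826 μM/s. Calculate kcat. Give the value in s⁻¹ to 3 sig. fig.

kcat = Vmax/[E]total = 826 μM/s / 1.44 μM = 574 s⁻¹.

574 s⁻¹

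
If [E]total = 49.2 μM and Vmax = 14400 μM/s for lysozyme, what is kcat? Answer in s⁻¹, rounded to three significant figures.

kcat = Vmax/[E]total = 14400 μM/s / 49.2 μM = 293 s⁻¹.

293 s⁻¹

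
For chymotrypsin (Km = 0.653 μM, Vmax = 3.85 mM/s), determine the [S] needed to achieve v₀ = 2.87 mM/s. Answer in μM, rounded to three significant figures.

1.91 μM

The required fractional saturation is v/Vmax = 2.87/3.85 = 0.7455.
Then [S]/(Km+[S]) = 0.7455 ⇒ [S] = 0.653 × 0.7455/(1 − 0.7455) = 1.91 μM.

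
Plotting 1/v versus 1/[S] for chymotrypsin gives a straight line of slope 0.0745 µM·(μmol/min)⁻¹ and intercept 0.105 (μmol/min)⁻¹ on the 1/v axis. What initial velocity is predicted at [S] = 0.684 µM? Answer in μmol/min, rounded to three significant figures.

The y-intercept is 1/Vmax, so Vmax = 1/0.105 = 9.52 μmol/min.
The slope is Km/Vmax, so Km = 0.0745 × 9.52 = 0.710 µM.
Then v = 9.52 × 0.684/(0.710 + 0.684) = 4.67 μmol/min.

4.67 μmol/min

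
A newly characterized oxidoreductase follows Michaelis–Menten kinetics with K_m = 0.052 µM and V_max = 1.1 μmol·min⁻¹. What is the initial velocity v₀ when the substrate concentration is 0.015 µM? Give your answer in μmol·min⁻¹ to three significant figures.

0.246 μmol·min⁻¹

[S]/(Km+[S]) = 0.015/0.06700 = 0.2239, the fractional saturation.
v = 0.2239 × Vmax = 0.2239 × 1.1 = 0.246 μmol·min⁻¹.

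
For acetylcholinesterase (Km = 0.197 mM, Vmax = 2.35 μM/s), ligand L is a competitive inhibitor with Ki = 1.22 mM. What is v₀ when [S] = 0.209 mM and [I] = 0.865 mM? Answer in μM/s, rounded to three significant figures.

0.900 μM/s

With α = 1 + [I]/Ki = 1 + 0.865/1.22 = 1.709, the competitive rate law is v = Vmax[S] / (αKm + [S]).
v = 2.35×0.209 / (1.709×0.197 + 0.209) = 0.4912/0.5457 = 0.900 μM/s.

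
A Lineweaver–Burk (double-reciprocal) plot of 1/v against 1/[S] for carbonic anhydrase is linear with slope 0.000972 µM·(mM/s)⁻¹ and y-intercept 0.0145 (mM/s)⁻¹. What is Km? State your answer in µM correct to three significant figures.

0.0670 µM

y-intercept = 1/Vmax ⇒ Vmax = 69.0 mM/s; slope = Km/Vmax ⇒ Km = slope × Vmax.
Km = 0.000972 × 69.0 = 0.0670 µM.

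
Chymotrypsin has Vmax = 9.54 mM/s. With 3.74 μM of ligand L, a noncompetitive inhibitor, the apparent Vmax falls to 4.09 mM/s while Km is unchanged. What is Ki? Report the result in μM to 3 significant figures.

2.81 μM

Noncompetitive: Vmax,app = Vmax/α with α = 1 + [I]/Ki.
α = Vmax/Vmax,app = 9.54/4.09 = 2.333.
Since α = 1 + [I]/Ki, [I]/Ki = 2.333 − 1 = 1.333 and Ki = 3.74/1.333 = 2.81 μM.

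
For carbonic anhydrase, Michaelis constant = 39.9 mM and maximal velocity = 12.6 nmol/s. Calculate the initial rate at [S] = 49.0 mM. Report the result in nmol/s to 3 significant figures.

6.94 nmol/s

v = Vmax·[S]/(Km + [S]) = 12.6 × 49.0 / (39.9 + 49.0)
  = 617.4 / 88.90 = 6.94 nmol/s.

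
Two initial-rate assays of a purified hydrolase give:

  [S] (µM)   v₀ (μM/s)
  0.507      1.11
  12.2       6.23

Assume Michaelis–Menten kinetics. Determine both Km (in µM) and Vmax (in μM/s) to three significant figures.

From v = Vmax[S]/(Km+[S]), each point gives Vmax = v(Km+[S])/[S].
Equating: 1.11(Km+0.507)/0.507 = 6.23(Km+12.2)/12.2.
2.189·Km + 1.11 = 0.5107·Km + 6.23, so (2.189 − 0.5107)·Km = 6.23 − 1.11.
Km = 5.120/1.679 = 3.05 µM; then Vmax = 1.11(3.05+0.507)/0.507 = 7.79 μM/s.

Km = 3.05 µM; Vmax = 7.79 μM/s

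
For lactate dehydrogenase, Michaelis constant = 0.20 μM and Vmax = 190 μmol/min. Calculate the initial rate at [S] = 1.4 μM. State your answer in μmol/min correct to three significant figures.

166 μmol/min

v = Vmax·[S]/(Km + [S]) = 190 × 1.4 / (0.20 + 1.4)
  = 266.0 / 1.600 = 166 μmol/min.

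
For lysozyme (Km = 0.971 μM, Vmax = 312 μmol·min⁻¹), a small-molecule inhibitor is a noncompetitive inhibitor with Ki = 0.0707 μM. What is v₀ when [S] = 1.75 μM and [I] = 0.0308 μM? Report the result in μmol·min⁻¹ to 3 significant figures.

140 μmol·min⁻¹

α = 1 + [I]/Ki = 1 + 0.0308/0.0707 = 1.436.
For a noncompetitive inhibitor, Vmax is reduced to Vmax/α while Km is unchanged: Km,app = 0.971 μM, Vmax,app = 217 μmol·min⁻¹.
v = Vmax,app·[S]/(Km,app + [S]) = 217 × 1.75/(0.971 + 1.75) = 140 μmol·min⁻¹.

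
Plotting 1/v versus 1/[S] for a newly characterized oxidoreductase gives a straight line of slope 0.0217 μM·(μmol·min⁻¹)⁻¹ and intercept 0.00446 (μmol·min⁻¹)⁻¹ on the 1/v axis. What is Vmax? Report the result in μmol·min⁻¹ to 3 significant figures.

224 μmol·min⁻¹

The y-intercept of a Lineweaver–Burk plot equals 1/Vmax, so Vmax = 1/0.00446 = 224 μmol·min⁻¹.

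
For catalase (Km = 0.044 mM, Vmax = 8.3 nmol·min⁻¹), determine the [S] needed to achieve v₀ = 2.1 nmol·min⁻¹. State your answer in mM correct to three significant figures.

The required fractional saturation is v/Vmax = 2.1/8.3 = 0.2530.
Then [S]/(Km+[S]) = 0.2530 ⇒ [S] = 0.044 × 0.2530/(1 − 0.2530) = 0.0149 mM.

0.0149 mM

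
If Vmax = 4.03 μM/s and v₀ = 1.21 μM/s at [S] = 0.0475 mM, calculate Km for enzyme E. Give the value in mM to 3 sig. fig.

0.111 mM

v/Vmax = 1.21/4.03 = 0.3002 = [S]/(Km+[S]).
So Km + [S] = [S]/0.3002 = 0.1582 mM, giving Km = 0.1582 − 0.0475 = 0.111 mM.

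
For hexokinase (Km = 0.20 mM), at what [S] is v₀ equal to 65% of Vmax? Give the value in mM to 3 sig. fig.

0.371 mM

v/Vmax = [S]/(Km+[S]) = 0.65, so [S] = Km·0.65/(1 − 0.65) = 0.20 × 1.857.
[S] = 0.371 mM.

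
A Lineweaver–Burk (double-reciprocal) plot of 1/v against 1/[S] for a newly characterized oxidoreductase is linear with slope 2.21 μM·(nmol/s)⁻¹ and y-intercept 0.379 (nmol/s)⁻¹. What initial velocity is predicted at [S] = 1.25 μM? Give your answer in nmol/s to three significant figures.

0.466 nmol/s

The y-intercept is 1/Vmax, so Vmax = 1/0.379 = 2.64 nmol/s.
The slope is Km/Vmax, so Km = 2.21 × 2.64 = 5.83 μM.
Then v = 2.64 × 1.25/(5.83 + 1.25) = 0.466 nmol/s.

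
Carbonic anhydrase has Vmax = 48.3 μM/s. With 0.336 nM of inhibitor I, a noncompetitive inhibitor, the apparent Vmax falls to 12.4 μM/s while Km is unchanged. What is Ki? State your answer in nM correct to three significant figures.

0.116 nM

Noncompetitive: Vmax,app = Vmax/α with α = 1 + [I]/Ki.
α = Vmax/Vmax,app = 48.3/12.4 = 3.895.
Since α = 1 + [I]/Ki, [I]/Ki = 3.895 − 1 = 2.895 and Ki = 0.336/2.895 = 0.116 nM.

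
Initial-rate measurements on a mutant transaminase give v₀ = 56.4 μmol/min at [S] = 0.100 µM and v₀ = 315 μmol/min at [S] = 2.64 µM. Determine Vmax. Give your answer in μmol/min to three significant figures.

From v = Vmax[S]/(Km+[S]), each point gives Vmax = v(Km+[S])/[S].
Equating: 56.4(Km+0.100)/0.100 = 315(Km+2.64)/2.64.
564.0·Km + 56.4 = 119.3·Km + 315, so (564.0 − 119.3)·Km = 315 − 56.4.
Km = 258.6/444.7 = 0.582 µM; then Vmax = 56.4(0.582+0.100)/0.100 = 384 μmol/min.

384 μmol/min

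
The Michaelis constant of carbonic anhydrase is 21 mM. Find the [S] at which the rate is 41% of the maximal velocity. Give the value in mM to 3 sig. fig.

14.6 mM

v/Vmax = [S]/(Km+[S]) = 0.41, so [S] = Km·0.41/(1 − 0.41) = 21 × 0.6949.
[S] = 14.6 mM.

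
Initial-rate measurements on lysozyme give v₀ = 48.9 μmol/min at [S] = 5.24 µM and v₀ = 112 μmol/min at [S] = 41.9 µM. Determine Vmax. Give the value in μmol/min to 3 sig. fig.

137 μmol/min

From v = Vmax[S]/(Km+[S]), each point gives Vmax = v(Km+[S])/[S].
Equating: 48.9(Km+5.24)/5.24 = 112(Km+41.9)/41.9.
9.332·Km + 48.9 = 2.673·Km + 112, so (9.332 − 2.673)·Km = 112 − 48.9.
Km = 63.10/6.659 = 9.48 µM; then Vmax = 48.9(9.48+5.24)/5.24 = 137 μmol/min.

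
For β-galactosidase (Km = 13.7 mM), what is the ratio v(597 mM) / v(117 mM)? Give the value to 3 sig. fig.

1.09

Since Vmax cancels, v₂/v₁ = [S]₂(Km+[S]₁) / [S]₁(Km+[S]₂).
= 597×(13.7+117) / (117×(13.7+597)) = 78030/71450 = 1.09.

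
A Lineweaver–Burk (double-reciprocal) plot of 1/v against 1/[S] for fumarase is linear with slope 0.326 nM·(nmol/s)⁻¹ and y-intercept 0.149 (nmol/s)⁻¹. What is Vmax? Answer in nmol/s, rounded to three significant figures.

6.71 nmol/s

The y-intercept of a Lineweaver–Burk plot equals 1/Vmax, so Vmax = 1/0.149 = 6.71 nmol/s.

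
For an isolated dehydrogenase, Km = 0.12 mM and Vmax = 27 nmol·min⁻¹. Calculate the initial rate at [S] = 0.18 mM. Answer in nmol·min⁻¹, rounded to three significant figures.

v = Vmax·[S]/(Km + [S]) = 27 × 0.18 / (0.12 + 0.18)
  = 4.860 / 0.3000 = 16.2 nmol·min⁻¹.

16.2 nmol·min⁻¹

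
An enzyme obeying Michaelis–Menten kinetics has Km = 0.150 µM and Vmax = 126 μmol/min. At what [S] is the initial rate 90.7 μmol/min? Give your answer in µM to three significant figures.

Rearranging v = Vmax[S]/(Km+[S]) gives [S] = Km·v/(Vmax − v).
[S] = 0.150 × 90.7 / (126 − 90.7) = 13.60/35.30 = 0.385 µM.

0.385 µM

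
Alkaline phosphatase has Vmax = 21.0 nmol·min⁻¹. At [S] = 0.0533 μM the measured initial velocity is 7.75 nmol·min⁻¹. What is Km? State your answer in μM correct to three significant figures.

v/Vmax = 7.75/21.0 = 0.3690 = [S]/(Km+[S]).
So Km + [S] = [S]/0.3690 = 0.1444 μM, giving Km = 0.1444 − 0.0533 = 0.0911 μM.

0.0911 μM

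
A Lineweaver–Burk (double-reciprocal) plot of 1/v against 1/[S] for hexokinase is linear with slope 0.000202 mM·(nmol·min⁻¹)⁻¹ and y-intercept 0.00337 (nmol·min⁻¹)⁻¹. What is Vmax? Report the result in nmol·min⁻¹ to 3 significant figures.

The y-intercept of a Lineweaver–Burk plot equals 1/Vmax, so Vmax = 1/0.00337 = 297 nmol·min⁻¹.

297 nmol·min⁻¹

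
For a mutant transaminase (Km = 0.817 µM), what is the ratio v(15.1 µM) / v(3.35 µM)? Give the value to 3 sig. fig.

Since Vmax cancels, v₂/v₁ = [S]₂(Km+[S]₁) / [S]₁(Km+[S]₂).
= 15.1×(0.817+3.35) / (3.35×(0.817+15.1)) = 62.92/53.32 = 1.18.

1.18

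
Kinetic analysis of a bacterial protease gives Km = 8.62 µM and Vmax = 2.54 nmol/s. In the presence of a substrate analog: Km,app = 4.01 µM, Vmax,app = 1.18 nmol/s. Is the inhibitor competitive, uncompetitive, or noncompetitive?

Both Km and Vmax decrease by the same factor (~2.15-fold) — characteristic of uncompetitive inhibition.

uncompetitive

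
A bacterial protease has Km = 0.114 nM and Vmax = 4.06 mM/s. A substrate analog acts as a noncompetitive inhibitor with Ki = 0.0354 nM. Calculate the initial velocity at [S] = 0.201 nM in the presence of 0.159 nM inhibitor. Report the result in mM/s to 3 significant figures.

With α = 1 + [I]/Ki = 1 + 0.159/0.0354 = 5.492, the noncompetitive rate law is v = (Vmax/α)·[S] / (Km + [S]).
v = (4.06/5.492)×0.201 / (0.114 + 0.201) = 0.1486/0.3150 = 0.472 mM/s.

0.472 mM/s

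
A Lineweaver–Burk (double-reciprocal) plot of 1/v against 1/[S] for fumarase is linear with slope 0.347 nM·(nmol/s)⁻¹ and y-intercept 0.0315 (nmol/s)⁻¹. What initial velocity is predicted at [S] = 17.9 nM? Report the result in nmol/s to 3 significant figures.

The y-intercept is 1/Vmax, so Vmax = 1/0.0315 = 31.7 nmol/s.
The slope is Km/Vmax, so Km = 0.347 × 31.7 = 11.0 nM.
Then v = 31.7 × 17.9/(11.0 + 17.9) = 19.7 nmol/s.

19.7 nmol/s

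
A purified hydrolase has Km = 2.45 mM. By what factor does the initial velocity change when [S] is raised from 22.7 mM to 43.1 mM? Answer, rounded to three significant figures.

The fractional saturations are [S]/(Km+[S]) = 22.7/25.15 = 0.9026 and 43.1/45.55 = 0.9462.
v₂/v₁ is just their ratio: 0.9462/0.9026 = 1.05.

1.05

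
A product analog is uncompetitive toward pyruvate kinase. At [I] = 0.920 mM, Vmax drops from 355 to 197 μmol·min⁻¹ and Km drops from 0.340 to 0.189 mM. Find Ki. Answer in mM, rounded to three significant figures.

Uncompetitive: Vmax,app = Vmax/α (and Km,app = Km/α) with α = 1 + [I]/Ki.
α = Vmax/Vmax,app = 355/197 = 1.802.
Since α = 1 + [I]/Ki, [I]/Ki = 1.802 − 1 = 0.8020 and Ki = 0.920/0.8020 = 1.15 mM.

1.15 mM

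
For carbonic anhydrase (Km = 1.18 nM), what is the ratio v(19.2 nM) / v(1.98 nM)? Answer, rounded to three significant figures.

Since Vmax cancels, v₂/v₁ = [S]₂(Km+[S]₁) / [S]₁(Km+[S]₂).
= 19.2×(1.18+1.98) / (1.98×(1.18+19.2)) = 60.67/40.35 = 1.50.

1.50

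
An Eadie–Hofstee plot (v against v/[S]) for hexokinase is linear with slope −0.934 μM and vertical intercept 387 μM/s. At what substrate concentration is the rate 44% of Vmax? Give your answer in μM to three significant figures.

The Eadie–Hofstee slope gives Km = 0.934 μM (slope = −Km).
v/Vmax = [S]/(Km+[S]) = 0.44 ⇒ [S] = Km·0.44/(1−0.44) = 0.934 × 0.7857 = 0.734 μM.

0.734 μM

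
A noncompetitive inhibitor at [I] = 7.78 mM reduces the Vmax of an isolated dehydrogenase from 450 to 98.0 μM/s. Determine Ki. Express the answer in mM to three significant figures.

Noncompetitive: Vmax,app = Vmax/α with α = 1 + [I]/Ki.
α = Vmax/Vmax,app = 450/98.0 = 4.592.
Since α = 1 + [I]/Ki, [I]/Ki = 4.592 − 1 = 3.592 and Ki = 7.78/3.592 = 2.17 mM.

2.17 mM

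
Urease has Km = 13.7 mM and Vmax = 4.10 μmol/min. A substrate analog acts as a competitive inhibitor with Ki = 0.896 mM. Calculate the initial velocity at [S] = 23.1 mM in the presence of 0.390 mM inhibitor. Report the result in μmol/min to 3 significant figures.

α = 1 + [I]/Ki = 1 + 0.390/0.896 = 1.435.
For a competitive inhibitor, Vmax is unchanged and the apparent Km becomes α·Km: Km,app = 19.7 mM, Vmax,app = 4.10 μmol/min.
v = Vmax,app·[S]/(Km,app + [S]) = 4.10 × 23.1/(19.7 + 23.1) = 2.21 μmol/min.

2.21 μmol/min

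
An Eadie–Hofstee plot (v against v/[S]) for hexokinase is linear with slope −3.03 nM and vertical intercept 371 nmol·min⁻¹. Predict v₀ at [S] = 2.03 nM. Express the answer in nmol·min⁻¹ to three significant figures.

In the Eadie–Hofstee form v = Vmax − Km·(v/[S]), the slope is −Km and the intercept is Vmax, so Km = 3.03 nM and Vmax = 371 nmol·min⁻¹.
v = 371 × 2.03/(3.03 + 2.03) = 149 nmol·min⁻¹.

149 nmol·min⁻¹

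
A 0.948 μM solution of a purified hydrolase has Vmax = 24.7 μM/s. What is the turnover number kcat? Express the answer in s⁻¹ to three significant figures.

kcat = Vmax/[E]total = 24.7 μM/s / 0.948 μM = 26.1 s⁻¹.

26.1 s⁻¹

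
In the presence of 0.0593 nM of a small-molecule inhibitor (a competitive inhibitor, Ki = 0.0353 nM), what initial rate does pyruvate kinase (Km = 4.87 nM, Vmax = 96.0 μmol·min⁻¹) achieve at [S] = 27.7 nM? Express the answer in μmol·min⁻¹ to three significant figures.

65.3 μmol·min⁻¹

α = 1 + [I]/Ki = 1 + 0.0593/0.0353 = 2.680.
For a competitive inhibitor, Vmax is unchanged and the apparent Km becomes α·Km: Km,app = 13.1 nM, Vmax,app = 96.0 μmol·min⁻¹.
v = Vmax,app·[S]/(Km,app + [S]) = 96.0 × 27.7/(13.1 + 27.7) = 65.3 μmol·min⁻¹.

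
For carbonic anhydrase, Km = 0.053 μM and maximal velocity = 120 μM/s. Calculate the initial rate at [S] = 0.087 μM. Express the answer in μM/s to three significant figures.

74.6 μM/s

[S]/(Km+[S]) = 0.087/0.1400 = 0.6214, the fractional saturation.
v = 0.6214 × Vmax = 0.6214 × 120 = 74.6 μM/s.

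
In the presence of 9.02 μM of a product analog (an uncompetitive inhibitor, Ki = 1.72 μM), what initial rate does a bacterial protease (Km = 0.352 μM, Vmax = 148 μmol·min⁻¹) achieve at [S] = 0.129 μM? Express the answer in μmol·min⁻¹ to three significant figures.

16.5 μmol·min⁻¹

α = 1 + [I]/Ki = 1 + 9.02/1.72 = 6.244.
For an uncompetitive inhibitor, both parameters are divided by α, giving Vmax/α and Km/α: Km,app = 0.0564 μM, Vmax,app = 23.7 μmol·min⁻¹.
v = Vmax,app·[S]/(Km,app + [S]) = 23.7 × 0.129/(0.0564 + 0.129) = 16.5 μmol·min⁻¹.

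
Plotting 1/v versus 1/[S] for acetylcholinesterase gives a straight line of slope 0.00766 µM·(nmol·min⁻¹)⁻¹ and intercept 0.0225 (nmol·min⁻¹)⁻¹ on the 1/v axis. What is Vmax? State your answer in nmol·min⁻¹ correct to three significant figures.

44.4 nmol·min⁻¹

The y-intercept of a Lineweaver–Burk plot equals 1/Vmax, so Vmax = 1/0.0225 = 44.4 nmol·min⁻¹.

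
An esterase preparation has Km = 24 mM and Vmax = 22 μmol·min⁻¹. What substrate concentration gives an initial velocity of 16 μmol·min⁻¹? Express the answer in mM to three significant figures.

64.0 mM

The required fractional saturation is v/Vmax = 16/22 = 0.7273.
Then [S]/(Km+[S]) = 0.7273 ⇒ [S] = 24 × 0.7273/(1 − 0.7273) = 64.0 mM.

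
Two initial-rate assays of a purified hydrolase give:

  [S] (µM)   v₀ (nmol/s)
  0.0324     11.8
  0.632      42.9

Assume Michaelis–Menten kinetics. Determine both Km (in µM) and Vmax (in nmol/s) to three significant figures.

Km = 0.105 µM; Vmax = 50.0 nmol/s

In reciprocal form, 1/v = (Km/Vmax)·(1/[S]) + 1/Vmax. The two points give (1/[S], 1/v) = (30.86, 0.08475) and (1.582, 0.02331).
Slope = (0.08475 − 0.02331)/(30.86 − 1.582) = 0.002098; intercept = 0.08475 − 0.002098×30.86 = 0.01999.
Vmax = 1/intercept = 50.0 nmol/s; Km = slope × Vmax = 0.002098 × 50.0 = 0.105 µM.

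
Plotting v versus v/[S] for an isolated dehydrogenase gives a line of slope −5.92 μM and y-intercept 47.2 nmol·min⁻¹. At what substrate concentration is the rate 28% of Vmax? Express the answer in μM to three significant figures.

The Eadie–Hofstee slope gives Km = 5.92 μM (slope = −Km).
v/Vmax = [S]/(Km+[S]) = 0.28 ⇒ [S] = Km·0.28/(1−0.28) = 5.92 × 0.3889 = 2.30 μM.

2.30 μM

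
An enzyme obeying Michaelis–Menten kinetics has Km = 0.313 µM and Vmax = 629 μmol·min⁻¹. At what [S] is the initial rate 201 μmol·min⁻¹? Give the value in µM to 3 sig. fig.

0.147 µM

The required fractional saturation is v/Vmax = 201/629 = 0.3196.
Then [S]/(Km+[S]) = 0.3196 ⇒ [S] = 0.313 × 0.3196/(1 − 0.3196) = 0.147 µM.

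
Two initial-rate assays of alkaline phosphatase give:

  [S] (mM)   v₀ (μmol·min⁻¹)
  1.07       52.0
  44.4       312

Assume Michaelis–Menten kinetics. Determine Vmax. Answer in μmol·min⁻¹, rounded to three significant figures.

In reciprocal form, 1/v = (Km/Vmax)·(1/[S]) + 1/Vmax. The two points give (1/[S], 1/v) = (0.9346, 0.01923) and (0.02252, 0.003205).
Slope = (0.01923 − 0.003205)/(0.9346 − 0.02252) = 0.01757; intercept = 0.01923 − 0.01757×0.9346 = 0.002809.
Vmax = 1/intercept = 356 μmol·min⁻¹; Km = slope × Vmax = 0.01757 × 356 = 6.25 mM.

356 μmol·min⁻¹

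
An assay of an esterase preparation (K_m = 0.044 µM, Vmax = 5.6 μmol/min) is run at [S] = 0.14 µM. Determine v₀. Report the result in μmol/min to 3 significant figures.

4.26 μmol/min

[S]/(Km+[S]) = 0.14/0.1840 = 0.7609, the fractional saturation.
v = 0.7609 × Vmax = 0.7609 × 5.6 = 4.26 μmol/min.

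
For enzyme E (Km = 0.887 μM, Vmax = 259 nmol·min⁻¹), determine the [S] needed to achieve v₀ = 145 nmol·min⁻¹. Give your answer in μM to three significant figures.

Rearranging v = Vmax[S]/(Km+[S]) gives [S] = Km·v/(Vmax − v).
[S] = 0.887 × 145 / (259 − 145) = 128.6/114.0 = 1.13 μM.

1.13 μM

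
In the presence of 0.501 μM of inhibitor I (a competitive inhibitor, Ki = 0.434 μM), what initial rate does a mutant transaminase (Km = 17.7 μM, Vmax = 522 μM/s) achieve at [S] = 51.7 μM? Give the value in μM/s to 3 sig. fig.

300 μM/s

α = 1 + [I]/Ki = 1 + 0.501/0.434 = 2.154.
For a competitive inhibitor, Vmax is unchanged and the apparent Km becomes α·Km: Km,app = 38.1 μM, Vmax,app = 522 μM/s.
v = Vmax,app·[S]/(Km,app + [S]) = 522 × 51.7/(38.1 + 51.7) = 300 μM/s.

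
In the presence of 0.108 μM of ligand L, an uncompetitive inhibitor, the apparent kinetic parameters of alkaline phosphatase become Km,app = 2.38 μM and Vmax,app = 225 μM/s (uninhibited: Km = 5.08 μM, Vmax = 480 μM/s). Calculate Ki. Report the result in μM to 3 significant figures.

Uncompetitive: Vmax,app = Vmax/α (and Km,app = Km/α) with α = 1 + [I]/Ki.
α = Vmax/Vmax,app = 480/225 = 2.133.
Since α = 1 + [I]/Ki, [I]/Ki = 2.133 − 1 = 1.133 and Ki = 0.108/1.133 = 0.0953 μM.

0.0953 μM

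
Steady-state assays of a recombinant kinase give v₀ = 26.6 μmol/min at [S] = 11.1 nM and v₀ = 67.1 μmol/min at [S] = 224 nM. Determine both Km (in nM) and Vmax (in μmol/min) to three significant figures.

From v = Vmax[S]/(Km+[S]), each point gives Vmax = v(Km+[S])/[S].
Equating: 26.6(Km+11.1)/11.1 = 67.1(Km+224)/224.
2.396·Km + 26.6 = 0.2996·Km + 67.1, so (2.396 − 0.2996)·Km = 67.1 − 26.6.
Km = 40.50/2.097 = 19.3 nM; then Vmax = 26.6(19.3+11.1)/11.1 = 72.9 μmol/min.

Km = 19.3 nM; Vmax = 72.9 μmol/min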